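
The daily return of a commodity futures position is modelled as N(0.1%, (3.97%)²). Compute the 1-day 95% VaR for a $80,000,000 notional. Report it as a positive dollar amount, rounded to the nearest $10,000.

$5,140,000

At 95% one-sided, z = 1.645.
VaR = −μ + z·σ = −(0.1%) + 1.645 × 3.97% = 6.431%.
On $80,000,000: 0.06431 × $80,000,000 = $5,144,800.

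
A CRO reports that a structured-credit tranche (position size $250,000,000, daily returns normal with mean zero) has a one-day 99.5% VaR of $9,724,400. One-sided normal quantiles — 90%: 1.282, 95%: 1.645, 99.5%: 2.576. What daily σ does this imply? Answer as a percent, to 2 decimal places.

1.51%

VaR as a fraction: $9,724,400 / $250,000,000 = 3.890%.
σ = VaR / z = 3.890% / 2.576 = 1.510%.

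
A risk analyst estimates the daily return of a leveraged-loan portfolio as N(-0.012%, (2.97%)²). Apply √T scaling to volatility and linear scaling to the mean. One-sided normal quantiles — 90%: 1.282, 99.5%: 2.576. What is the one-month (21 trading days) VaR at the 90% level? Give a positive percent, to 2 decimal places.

17.70%

σ_{21d} = 2.97% × √21 = 13.610%; μ_{21d} = 21 × -0.012% = -0.252%.
VaR = −(-0.252%) + 1.282 × 13.610% = 17.700%.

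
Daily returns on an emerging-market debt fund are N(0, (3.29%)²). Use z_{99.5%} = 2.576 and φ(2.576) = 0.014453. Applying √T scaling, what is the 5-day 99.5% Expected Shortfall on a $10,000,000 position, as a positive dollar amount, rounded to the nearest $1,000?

σ_{5d} = 3.29% × √5 = 7.357%.
ES multiplier = φ(z)/(1−α) = 0.014453/0.005 = 2.891.
ES = 7.357% × 2.891 = 21.269%; on $10,000,000: $2,126,900.

$2,127,000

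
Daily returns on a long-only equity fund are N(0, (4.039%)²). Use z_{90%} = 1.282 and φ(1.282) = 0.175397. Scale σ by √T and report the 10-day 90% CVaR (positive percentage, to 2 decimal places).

22.40%

σ_{10d} = 4.039% × √10 = 12.772%.
ES multiplier = φ(z)/(1−α) = 0.175397/0.1 = 1.754.
ES = 12.772% × 1.754 = 22.402%.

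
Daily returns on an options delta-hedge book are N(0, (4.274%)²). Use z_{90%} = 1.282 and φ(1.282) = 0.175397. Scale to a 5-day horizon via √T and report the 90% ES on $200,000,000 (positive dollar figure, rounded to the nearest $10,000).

$33,530,000

σ_{5d} = 4.274% × √5 = 9.557%.
ES multiplier = φ(z)/(1−α) = 0.175397/0.1 = 1.754.
ES = 9.557% × 1.754 = 16.763%; on $200,000,000: $33,526,000.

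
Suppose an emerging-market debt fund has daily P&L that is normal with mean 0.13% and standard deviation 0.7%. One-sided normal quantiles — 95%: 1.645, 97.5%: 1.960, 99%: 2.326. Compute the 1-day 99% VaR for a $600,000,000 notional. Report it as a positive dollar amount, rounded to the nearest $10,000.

VaR = −μ + z·σ = −(0.13%) + 2.326 × 0.7% = 1.498%.
On $600,000,000: 0.01498 × $600,000,000 = $8,988,000.

$8,990,000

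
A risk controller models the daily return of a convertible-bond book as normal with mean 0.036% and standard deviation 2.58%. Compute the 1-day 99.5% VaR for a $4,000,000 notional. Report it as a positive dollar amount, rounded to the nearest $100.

$264,400

At 99.5% one-sided, z = 2.576.
VaR = −μ + z·σ = −(0.036%) + 2.576 × 2.58% = 6.610%.
On $4,000,000: 0.06610 × $4,000,000 = $264,400.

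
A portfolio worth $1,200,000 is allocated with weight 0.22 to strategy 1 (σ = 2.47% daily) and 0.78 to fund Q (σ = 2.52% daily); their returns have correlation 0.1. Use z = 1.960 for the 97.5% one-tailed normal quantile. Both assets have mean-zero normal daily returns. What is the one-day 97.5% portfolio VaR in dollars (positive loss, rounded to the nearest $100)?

$49,200

σ_p² = 0.22²·2.47² + 0.78²·2.52² + 2·0.1·0.22·0.78·2.47·2.52 = 4.3725 (%²).
σ_p = √4.3725 = 2.091%.
VaR = 1.960 × 2.091% = 4.098%; on $1,200,000 that is $49,176.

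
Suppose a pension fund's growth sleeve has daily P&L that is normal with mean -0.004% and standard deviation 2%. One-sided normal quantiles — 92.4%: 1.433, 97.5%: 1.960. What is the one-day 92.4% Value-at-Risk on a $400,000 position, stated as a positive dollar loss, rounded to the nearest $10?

$11,480

VaR = −μ + z·σ = −(-0.004%) + 1.433 × 2% = 2.870%.
On $400,000: 0.02870 × $400,000 = $11,480.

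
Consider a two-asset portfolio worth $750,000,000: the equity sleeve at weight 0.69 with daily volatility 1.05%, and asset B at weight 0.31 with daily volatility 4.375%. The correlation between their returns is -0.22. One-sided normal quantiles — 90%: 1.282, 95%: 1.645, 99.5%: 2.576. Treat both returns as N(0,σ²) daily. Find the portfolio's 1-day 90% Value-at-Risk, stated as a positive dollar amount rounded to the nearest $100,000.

$13,400,000

σ_p² = 0.69²·1.05² + 0.31²·4.375² + 2·-0.22·0.69·0.31·1.05·4.375 = 1.9320 (%²).
σ_p = √1.9320 = 1.390%.
VaR = 1.282 × 1.390% = 1.782%; on $750,000,000 that is $13,365,000.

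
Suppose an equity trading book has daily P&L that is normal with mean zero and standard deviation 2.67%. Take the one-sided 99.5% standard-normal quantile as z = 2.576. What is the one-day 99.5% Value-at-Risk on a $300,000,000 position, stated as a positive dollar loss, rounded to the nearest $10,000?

VaR = z·σ = 2.576 × 2.67% = 6.878%.
On $300,000,000: 0.06878 × $300,000,000 = $20,634,000.

$20,630,000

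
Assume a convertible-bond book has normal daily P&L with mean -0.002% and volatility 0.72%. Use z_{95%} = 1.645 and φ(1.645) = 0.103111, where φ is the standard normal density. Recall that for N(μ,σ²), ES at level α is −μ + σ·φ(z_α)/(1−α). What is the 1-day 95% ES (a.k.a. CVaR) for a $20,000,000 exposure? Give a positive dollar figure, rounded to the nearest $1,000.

Tail multiplier: φ(z)/(1−α) = 0.103111 / 0.05 = 2.062.
ES = −(-0.002%) + 0.72% × 2.062 = 1.487%.
On $20,000,000: 0.01487 × $20,000,000 = $297,400.

$297,000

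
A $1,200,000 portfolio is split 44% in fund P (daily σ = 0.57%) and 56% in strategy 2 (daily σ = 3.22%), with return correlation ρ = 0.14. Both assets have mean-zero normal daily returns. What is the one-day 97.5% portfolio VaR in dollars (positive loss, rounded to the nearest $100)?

σ_p² = 0.44²·0.57² + 0.56²·3.22² + 2·0.14·0.44·0.56·0.57·3.22 = 3.4411 (%²).
σ_p = √3.4411 = 1.855%.
At 97.5%, z = 1.960.
VaR = 1.960 × 1.855% = 3.636%; on $1,200,000 that is $43,632.

$43,600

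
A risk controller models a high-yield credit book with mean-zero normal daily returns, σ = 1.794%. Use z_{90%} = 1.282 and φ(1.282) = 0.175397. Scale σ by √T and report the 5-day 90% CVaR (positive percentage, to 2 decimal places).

7.04%

σ_{5d} = 1.794% × √5 = 4.012%.
ES multiplier = φ(z)/(1−α) = 0.175397/0.1 = 1.754.
ES = 4.012% × 1.754 = 7.037%.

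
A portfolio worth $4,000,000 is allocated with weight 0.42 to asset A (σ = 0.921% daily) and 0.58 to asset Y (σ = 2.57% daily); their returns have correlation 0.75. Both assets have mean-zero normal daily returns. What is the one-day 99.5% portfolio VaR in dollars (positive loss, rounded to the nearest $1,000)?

σ_p² = 0.42²·0.921² + 0.58²·2.57² + 2·0.75·0.42·0.58·0.921·2.57 = 3.2364 (%²).
σ_p = √3.2364 = 1.799%.
At 99.5%, z = 2.576.
VaR = 2.576 × 1.799% = 4.634%; on $4,000,000 that is $185,360.

$185,000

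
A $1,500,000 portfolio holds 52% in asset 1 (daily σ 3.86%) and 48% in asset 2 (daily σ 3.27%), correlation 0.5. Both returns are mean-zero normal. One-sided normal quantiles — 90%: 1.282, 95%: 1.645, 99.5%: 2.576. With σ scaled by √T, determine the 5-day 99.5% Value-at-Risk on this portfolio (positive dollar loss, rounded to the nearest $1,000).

$268,000

σ_p = √(0.52²·3.86² + 0.48²·3.27² + 2·0.5·0.52·0.48·3.86·3.27) = 3.105%.
σ_{5d} = 3.105% × √5 = 6.943%.
VaR = 2.576 × 6.943% = 17.885%; on $1,500,000 that is $268,275.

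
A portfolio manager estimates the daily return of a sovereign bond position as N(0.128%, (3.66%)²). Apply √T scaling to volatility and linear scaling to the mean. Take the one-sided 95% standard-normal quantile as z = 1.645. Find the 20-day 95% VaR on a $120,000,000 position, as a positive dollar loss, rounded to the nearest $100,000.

σ_{20d} = 3.66% × √20 = 16.368%; μ_{20d} = 20 × 0.128% = 2.560%.
VaR = −(2.560%) + 1.645 × 16.368% = 24.365%.
On $120,000,000: 0.24365 × $120,000,000 = $29,238,000.

$29,200,000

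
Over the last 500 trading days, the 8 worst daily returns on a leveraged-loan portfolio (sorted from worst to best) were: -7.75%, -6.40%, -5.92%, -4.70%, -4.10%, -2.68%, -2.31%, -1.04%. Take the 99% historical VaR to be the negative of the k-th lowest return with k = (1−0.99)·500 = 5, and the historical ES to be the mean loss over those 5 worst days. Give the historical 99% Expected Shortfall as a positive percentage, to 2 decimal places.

The 5 worst returns sum to -28.87%.
ES = −(-28.87%) / 5 = 5.774% ≈ 5.77%.

5.77%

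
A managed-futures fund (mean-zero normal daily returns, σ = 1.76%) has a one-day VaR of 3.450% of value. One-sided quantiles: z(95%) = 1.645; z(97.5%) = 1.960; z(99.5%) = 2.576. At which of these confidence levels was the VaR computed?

97.5%

Implied z = VaR/σ = 3.450 / 1.76 = 1.960.
This matches z(97.5%) = 1.960.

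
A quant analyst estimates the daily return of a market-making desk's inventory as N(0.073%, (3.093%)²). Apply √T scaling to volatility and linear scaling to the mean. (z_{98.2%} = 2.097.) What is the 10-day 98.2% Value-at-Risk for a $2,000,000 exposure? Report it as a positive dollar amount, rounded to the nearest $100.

σ_{10d} = 3.093% × √10 = 9.781%; μ_{10d} = 10 × 0.073% = 0.730%.
VaR = −(0.730%) + 2.097 × 9.781% = 19.781%.
On $2,000,000: 0.19781 × $2,000,000 = $395,620.

$395,600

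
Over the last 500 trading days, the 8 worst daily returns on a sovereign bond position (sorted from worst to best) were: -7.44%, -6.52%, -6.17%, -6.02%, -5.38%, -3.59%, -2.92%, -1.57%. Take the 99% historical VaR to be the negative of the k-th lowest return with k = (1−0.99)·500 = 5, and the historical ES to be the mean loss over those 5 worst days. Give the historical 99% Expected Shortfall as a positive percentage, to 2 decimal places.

The 5 worst returns sum to -31.53%.
ES = −(-31.53%) / 5 = 6.306% ≈ 6.31%.

6.31%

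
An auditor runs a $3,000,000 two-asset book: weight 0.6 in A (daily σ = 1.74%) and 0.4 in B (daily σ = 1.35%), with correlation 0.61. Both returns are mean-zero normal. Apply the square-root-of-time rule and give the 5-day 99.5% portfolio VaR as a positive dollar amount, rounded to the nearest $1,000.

σ_p = √(0.6²·1.74² + 0.4²·1.35² + 2·0.61·0.6·0.4·1.74·1.35) = 1.439%.
σ_{5d} = 1.439% × √5 = 3.218%.
z(99.5%) = 2.576.
VaR = 2.576 × 3.218% = 8.290%; on $3,000,000 that is $248,700.

$249,000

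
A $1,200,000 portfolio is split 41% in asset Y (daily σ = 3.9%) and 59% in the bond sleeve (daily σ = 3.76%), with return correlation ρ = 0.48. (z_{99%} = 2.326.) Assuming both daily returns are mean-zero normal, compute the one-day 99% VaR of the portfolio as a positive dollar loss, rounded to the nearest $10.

σ_p² = 0.41²·3.9² + 0.59²·3.76² + 2·0.48·0.41·0.59·3.9·3.76 = 10.8834 (%²).
σ_p = √10.8834 = 3.299%.
VaR = 2.326 × 3.299% = 7.673%; on $1,200,000 that is $92,076.

$92,080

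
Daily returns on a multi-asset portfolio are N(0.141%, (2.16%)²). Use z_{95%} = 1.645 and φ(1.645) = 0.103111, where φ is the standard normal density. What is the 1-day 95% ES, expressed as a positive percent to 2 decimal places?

4.31%

Tail multiplier: φ(z)/(1−α) = 0.103111 / 0.05 = 2.062.
ES = −(0.141%) + 2.16% × 2.062 = 4.313%.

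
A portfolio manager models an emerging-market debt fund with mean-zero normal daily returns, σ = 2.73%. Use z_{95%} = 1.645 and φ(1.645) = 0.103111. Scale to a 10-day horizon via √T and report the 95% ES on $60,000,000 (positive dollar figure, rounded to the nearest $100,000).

$10,700,000

σ_{10d} = 2.73% × √10 = 8.633%.
ES multiplier = φ(z)/(1−α) = 0.103111/0.05 = 2.062.
ES = 8.633% × 2.062 = 17.801%; on $60,000,000: $10,680,600.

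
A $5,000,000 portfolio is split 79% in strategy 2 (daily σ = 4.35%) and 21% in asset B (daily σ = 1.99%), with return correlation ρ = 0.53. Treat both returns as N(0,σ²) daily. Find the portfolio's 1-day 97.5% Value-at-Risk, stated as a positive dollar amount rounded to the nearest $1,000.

σ_p² = 0.79²·4.35² + 0.21²·1.99² + 2·0.53·0.79·0.21·4.35·1.99 = 13.5065 (%²).
σ_p = √13.5065 = 3.675%.
At 97.5%, z = 1.960.
VaR = 1.960 × 3.675% = 7.203%; on $5,000,000 that is $360,150.

$360,000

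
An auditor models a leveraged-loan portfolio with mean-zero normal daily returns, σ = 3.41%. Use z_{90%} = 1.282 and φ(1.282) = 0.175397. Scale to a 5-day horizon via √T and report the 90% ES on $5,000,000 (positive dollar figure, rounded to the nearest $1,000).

$669,000

σ_{5d} = 3.41% × √5 = 7.625%.
ES multiplier = φ(z)/(1−α) = 0.175397/0.1 = 1.754.
ES = 7.625% × 1.754 = 13.374%; on $5,000,000: $668,700.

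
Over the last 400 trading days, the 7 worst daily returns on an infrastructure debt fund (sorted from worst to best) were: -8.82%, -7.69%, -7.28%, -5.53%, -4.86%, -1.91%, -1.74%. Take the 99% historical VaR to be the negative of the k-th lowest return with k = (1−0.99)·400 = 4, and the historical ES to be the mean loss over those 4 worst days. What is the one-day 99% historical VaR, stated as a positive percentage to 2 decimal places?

k = 4; the 4th lowest return is -5.53%, so VaR = 5.53%.

5.53%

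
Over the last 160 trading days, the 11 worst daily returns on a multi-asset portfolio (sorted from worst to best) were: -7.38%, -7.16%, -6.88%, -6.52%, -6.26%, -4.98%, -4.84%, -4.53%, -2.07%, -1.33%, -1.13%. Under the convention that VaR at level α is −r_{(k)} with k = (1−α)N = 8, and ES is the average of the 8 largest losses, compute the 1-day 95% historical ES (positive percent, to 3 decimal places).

6.069%

The 8 worst returns sum to -48.55%.
ES = −(-48.55%) / 8 = 6.06875% ≈ 6.069%.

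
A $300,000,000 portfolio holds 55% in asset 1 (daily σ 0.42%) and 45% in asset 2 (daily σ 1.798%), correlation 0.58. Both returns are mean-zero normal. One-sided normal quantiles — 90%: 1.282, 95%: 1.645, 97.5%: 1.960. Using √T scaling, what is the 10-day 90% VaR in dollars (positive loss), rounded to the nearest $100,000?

σ_p = √(0.55²·0.42² + 0.45²·1.798² + 2·0.58·0.55·0.45·0.42·1.798) = 0.962%.
σ_{10d} = 0.962% × √10 = 3.042%.
VaR = 1.282 × 3.042% = 3.900%; on $300,000,000 that is $11,700,000.

$11,700,000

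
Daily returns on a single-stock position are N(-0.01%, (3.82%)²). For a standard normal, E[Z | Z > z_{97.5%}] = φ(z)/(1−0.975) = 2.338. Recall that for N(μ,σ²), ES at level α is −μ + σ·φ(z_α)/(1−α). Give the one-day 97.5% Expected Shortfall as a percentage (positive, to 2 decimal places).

8.94%

ES = −(-0.01%) + 3.82% × 2.338 = 8.941%.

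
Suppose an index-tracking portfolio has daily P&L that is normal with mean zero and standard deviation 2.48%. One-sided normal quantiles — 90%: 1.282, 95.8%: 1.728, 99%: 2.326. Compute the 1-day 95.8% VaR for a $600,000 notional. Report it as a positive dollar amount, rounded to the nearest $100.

$25,700

VaR = z·σ = 1.728 × 2.48% = 4.285%.
On $600,000: 0.04285 × $600,000 = $25,710.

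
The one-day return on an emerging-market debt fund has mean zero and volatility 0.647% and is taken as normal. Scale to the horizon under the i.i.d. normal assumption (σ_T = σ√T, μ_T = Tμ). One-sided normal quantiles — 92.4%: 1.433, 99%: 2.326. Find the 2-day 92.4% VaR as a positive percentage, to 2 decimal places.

σ_{2d} = 0.647% × √2 = 0.915%.
VaR = 1.433 × 0.915% = 1.311%.

1.31%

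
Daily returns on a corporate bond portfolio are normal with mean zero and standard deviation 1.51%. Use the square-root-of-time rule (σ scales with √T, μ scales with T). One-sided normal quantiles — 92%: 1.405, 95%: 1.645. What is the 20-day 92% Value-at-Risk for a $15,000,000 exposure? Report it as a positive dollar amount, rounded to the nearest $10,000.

σ_{20d} = 1.51% × √20 = 6.753%.
VaR = 1.405 × 6.753% = 9.488%.
On $15,000,000: 0.09488 × $15,000,000 = $1,423,200.

$1,420,000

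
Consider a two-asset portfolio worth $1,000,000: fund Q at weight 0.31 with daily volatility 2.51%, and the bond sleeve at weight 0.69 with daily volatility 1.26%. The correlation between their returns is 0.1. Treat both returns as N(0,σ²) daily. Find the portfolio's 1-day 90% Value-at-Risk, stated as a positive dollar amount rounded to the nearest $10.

$15,680

σ_p² = 0.31²·2.51² + 0.69²·1.26² + 2·0.1·0.31·0.69·2.51·1.26 = 1.4966 (%²).
σ_p = √1.4966 = 1.223%.
At 90%, z = 1.282.
VaR = 1.282 × 1.223% = 1.568%; on $1,000,000 that is $15,680.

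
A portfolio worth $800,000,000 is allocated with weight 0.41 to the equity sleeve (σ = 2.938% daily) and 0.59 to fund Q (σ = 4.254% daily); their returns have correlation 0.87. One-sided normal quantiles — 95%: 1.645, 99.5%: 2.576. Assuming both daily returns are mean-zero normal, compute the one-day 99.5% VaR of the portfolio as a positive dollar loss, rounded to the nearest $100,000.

σ_p² = 0.41²·2.938² + 0.59²·4.254² + 2·0.87·0.41·0.59·2.938·4.254 = 13.0110 (%²).
σ_p = √13.0110 = 3.607%.
VaR = 2.576 × 3.607% = 9.292%; on $800,000,000 that is $74,336,000.

$74,300,000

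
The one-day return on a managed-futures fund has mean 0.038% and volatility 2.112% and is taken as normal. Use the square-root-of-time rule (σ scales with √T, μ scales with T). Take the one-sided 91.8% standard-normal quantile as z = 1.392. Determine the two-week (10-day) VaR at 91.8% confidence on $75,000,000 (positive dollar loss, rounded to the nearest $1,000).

σ_{10d} = 2.112% × √10 = 6.679%; μ_{10d} = 10 × 0.038% = 0.380%.
VaR = −(0.380%) + 1.392 × 6.679% = 8.917%.
On $75,000,000: 0.08917 × $75,000,000 = $6,687,750.

$6,688,000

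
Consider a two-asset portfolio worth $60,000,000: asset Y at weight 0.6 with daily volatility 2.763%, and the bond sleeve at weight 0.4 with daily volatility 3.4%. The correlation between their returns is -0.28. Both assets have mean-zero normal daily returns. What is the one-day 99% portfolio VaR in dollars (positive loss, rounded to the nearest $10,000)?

σ_p² = 0.6²·2.763² + 0.4²·3.4² + 2·-0.28·0.6·0.4·2.763·3.4 = 3.3353 (%²).
σ_p = √3.3353 = 1.826%.
At 99%, z = 2.326.
VaR = 2.326 × 1.826% = 4.247%; on $60,000,000 that is $2,548,200.

$2,550,000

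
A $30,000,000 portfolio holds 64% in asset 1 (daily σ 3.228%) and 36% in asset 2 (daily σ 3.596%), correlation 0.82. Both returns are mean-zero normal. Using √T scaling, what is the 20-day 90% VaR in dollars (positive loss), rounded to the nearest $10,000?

$5,530,000

σ_p = √(0.64²·3.228² + 0.36²·3.596² + 2·0.82·0.64·0.36·3.228·3.596) = 3.214%.
σ_{20d} = 3.214% × √20 = 14.373%.
z(90%) = 1.282.
VaR = 1.282 × 14.373% = 18.426%; on $30,000,000 that is $5,527,800.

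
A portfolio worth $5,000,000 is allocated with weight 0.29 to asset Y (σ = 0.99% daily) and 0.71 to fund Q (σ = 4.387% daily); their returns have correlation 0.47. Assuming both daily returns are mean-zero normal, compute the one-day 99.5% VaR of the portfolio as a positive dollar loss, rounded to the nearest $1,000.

$420,000

σ_p² = 0.29²·0.99² + 0.71²·4.387² + 2·0.47·0.29·0.71·0.99·4.387 = 10.6248 (%²).
σ_p = √10.6248 = 3.260%.
At 99.5%, z = 2.576.
VaR = 2.576 × 3.260% = 8.398%; on $5,000,000 that is $419,900.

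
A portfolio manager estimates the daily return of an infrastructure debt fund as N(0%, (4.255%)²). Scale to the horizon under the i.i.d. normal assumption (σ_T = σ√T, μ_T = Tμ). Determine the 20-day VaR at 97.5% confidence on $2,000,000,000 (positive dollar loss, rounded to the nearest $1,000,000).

At 97.5%, z = 1.960.
σ_{20d} = 4.255% × √20 = 19.029%.
VaR = 1.960 × 19.029% = 37.297%.
On $2,000,000,000: 0.37297 × $2,000,000,000 = $745,940,000.

$746,000,000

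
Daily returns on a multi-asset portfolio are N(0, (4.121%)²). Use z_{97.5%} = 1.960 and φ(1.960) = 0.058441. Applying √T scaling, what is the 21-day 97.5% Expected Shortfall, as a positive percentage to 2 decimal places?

σ_{21d} = 4.121% × √21 = 18.885%.
ES multiplier = φ(z)/(1−α) = 0.058441/0.025 = 2.338.
ES = 18.885% × 2.338 = 44.153%.

44.15%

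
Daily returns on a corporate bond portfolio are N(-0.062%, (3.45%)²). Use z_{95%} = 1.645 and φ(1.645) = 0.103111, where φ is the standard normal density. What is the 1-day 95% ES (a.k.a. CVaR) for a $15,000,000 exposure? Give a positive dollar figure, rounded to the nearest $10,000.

$1,080,000

Tail multiplier: φ(z)/(1−α) = 0.103111 / 0.05 = 2.062.
ES = −(-0.062%) + 3.45% × 2.062 = 7.176%.
On $15,000,000: 0.07176 × $15,000,000 = $1,076,400.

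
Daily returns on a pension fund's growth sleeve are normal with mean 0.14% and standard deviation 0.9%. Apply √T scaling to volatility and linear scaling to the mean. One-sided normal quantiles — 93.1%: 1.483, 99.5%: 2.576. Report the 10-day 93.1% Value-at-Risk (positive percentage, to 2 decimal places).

2.82%

σ_{10d} = 0.9% × √10 = 2.846%; μ_{10d} = 10 × 0.14% = 1.400%.
VaR = −(1.400%) + 1.483 × 2.846% = 2.821%.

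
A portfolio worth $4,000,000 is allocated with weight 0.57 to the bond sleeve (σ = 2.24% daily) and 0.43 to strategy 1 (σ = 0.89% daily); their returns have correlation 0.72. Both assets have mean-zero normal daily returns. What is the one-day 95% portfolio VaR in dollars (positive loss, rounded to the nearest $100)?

σ_p² = 0.57²·2.24² + 0.43²·0.89² + 2·0.72·0.57·0.43·2.24·0.89 = 2.4803 (%²).
σ_p = √2.4803 = 1.575%.
At 95%, z = 1.645.
VaR = 1.645 × 1.575% = 2.591%; on $4,000,000 that is $103,640.

$103,600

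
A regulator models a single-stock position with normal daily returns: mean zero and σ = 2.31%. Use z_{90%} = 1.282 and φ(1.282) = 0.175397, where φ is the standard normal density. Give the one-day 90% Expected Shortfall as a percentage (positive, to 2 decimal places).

4.05%

Tail multiplier: φ(z)/(1−α) = 0.175397 / 0.1 = 1.754.
ES = 2.31% × 1.754 = 4.052%.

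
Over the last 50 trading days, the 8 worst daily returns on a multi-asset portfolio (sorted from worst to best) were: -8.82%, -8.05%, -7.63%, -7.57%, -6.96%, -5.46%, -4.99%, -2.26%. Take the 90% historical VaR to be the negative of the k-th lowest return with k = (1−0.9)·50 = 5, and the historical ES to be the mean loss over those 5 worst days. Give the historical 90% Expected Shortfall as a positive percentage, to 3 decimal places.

The 5 worst returns sum to -39.03%.
ES = −(-39.03%) / 5 = 7.806%.

7.806%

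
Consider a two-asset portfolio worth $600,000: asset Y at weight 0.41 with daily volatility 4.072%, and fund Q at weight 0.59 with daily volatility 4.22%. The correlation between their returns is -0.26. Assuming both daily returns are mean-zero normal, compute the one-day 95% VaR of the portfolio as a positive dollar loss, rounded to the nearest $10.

$25,780

σ_p² = 0.41²·4.072² + 0.59²·4.22² + 2·-0.26·0.41·0.59·4.072·4.22 = 6.8249 (%²).
σ_p = √6.8249 = 2.612%.
At 95%, z = 1.645.
VaR = 1.645 × 2.612% = 4.297%; on $600,000 that is $25,782.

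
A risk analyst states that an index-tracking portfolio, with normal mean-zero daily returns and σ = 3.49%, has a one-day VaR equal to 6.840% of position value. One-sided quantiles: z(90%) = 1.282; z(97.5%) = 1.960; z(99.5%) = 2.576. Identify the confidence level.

Implied z = VaR/σ = 6.840 / 3.49 = 1.960.
This matches z(97.5%) = 1.960.

97.5%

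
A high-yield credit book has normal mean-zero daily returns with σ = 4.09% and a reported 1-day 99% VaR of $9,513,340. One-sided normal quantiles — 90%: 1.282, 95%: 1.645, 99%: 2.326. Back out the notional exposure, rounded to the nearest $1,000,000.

VaR as a fraction of value: z·σ = 2.326 × 4.09% = 9.51334%.
Position = $9,513,340 / 0.0951334 = $100,000,000.

$100,000,000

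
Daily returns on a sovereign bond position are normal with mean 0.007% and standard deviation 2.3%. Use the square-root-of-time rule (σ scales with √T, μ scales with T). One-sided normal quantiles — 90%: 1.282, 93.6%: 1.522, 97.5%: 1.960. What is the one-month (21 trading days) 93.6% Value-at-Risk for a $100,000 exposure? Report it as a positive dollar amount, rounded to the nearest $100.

$15,900

σ_{21d} = 2.3% × √21 = 10.540%; μ_{21d} = 21 × 0.007% = 0.147%.
VaR = −(0.147%) + 1.522 × 10.540% = 15.895%.
On $100,000: 0.15895 × $100,000 = $15,895.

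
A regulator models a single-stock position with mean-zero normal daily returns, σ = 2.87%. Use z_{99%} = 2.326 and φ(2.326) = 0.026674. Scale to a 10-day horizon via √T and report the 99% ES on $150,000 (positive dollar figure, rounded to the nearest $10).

σ_{10d} = 2.87% × √10 = 9.076%.
ES multiplier = φ(z)/(1−α) = 0.026674/0.01 = 2.667.
ES = 9.076% × 2.667 = 24.206%; on $150,000: $36,309.

$36,310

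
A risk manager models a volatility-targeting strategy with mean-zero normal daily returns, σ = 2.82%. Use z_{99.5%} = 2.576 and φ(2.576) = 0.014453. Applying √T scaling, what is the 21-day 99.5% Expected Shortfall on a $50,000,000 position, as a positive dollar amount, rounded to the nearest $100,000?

σ_{21d} = 2.82% × √21 = 12.923%.
ES multiplier = φ(z)/(1−α) = 0.014453/0.005 = 2.891.
ES = 12.923% × 2.891 = 37.360%; on $50,000,000: $18,680,000.

$18,700,000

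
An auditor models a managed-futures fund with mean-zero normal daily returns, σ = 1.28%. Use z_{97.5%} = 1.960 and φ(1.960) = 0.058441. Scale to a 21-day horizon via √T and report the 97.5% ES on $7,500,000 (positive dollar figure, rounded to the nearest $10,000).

σ_{21d} = 1.28% × √21 = 5.866%.
ES multiplier = φ(z)/(1−α) = 0.058441/0.025 = 2.338.
ES = 5.866% × 2.338 = 13.715%; on $7,500,000: $1,028,625.

$1,030,000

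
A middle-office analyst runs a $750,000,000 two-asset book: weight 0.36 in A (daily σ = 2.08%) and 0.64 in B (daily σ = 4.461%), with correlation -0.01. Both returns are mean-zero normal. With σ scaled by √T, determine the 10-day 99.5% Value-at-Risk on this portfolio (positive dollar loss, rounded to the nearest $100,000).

σ_p = √(0.36²·2.08² + 0.64²·4.461² + 2·-0.01·0.36·0.64·2.08·4.461) = 2.944%.
σ_{10d} = 2.944% × √10 = 9.310%.
z(99.5%) = 2.576.
VaR = 2.576 × 9.310% = 23.983%; on $750,000,000 that is $179,872,500.

$179,900,000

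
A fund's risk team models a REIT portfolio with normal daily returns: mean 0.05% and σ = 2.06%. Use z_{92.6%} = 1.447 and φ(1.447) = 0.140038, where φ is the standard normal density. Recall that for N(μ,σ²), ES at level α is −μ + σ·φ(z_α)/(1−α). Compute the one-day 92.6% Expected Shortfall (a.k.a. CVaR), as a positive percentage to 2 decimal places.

Tail multiplier: φ(z)/(1−α) = 0.140038 / 0.074 = 1.892.
ES = −(0.05%) + 2.06% × 1.892 = 3.848%.

3.85%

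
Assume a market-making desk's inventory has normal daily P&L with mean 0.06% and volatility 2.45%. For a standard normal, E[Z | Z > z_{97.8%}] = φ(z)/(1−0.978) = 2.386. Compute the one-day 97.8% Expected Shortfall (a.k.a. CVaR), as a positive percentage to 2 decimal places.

5.79%

ES = −(0.06%) + 2.45% × 2.386 = 5.786%.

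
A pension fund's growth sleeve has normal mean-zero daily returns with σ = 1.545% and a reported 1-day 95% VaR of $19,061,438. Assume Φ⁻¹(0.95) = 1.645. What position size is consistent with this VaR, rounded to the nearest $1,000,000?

VaR as a fraction of value: z·σ = 1.645 × 1.545% = 2.54153%.
Position = $19,061,438 / 0.0254153 = $750,000,020.

$750,000,000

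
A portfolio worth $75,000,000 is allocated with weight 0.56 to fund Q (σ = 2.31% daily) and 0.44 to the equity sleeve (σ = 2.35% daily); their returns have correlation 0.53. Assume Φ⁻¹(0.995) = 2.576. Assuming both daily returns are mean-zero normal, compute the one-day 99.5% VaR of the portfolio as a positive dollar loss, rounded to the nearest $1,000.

σ_p² = 0.56²·2.31² + 0.44²·2.35² + 2·0.53·0.56·0.44·2.31·2.35 = 4.1604 (%²).
σ_p = √4.1604 = 2.040%.
VaR = 2.576 × 2.040% = 5.255%; on $75,000,000 that is $3,941,250.

$3,941,000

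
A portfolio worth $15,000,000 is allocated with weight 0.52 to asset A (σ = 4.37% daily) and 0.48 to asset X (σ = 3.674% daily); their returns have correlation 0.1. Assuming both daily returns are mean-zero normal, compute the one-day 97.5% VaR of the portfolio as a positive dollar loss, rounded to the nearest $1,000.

$886,000

σ_p² = 0.52²·4.37² + 0.48²·3.674² + 2·0.1·0.52·0.48·4.37·3.674 = 9.0753 (%²).
σ_p = √9.0753 = 3.013%.
At 97.5%, z = 1.960.
VaR = 1.960 × 3.013% = 5.905%; on $15,000,000 that is $885,750.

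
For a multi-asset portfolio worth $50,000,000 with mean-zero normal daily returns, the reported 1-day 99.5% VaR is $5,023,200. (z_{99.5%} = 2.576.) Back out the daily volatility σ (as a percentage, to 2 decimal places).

VaR as a fraction: $5,023,200 / $50,000,000 = 10.046%.
σ = VaR / z = 10.046% / 2.576 = 3.900%.

3.90%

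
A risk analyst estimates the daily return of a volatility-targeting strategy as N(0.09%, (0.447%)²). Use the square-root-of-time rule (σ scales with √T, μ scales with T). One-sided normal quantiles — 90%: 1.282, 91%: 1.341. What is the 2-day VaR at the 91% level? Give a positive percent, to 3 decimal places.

0.668%

σ_{2d} = 0.447% × √2 = 0.632%; μ_{2d} = 2 × 0.09% = 0.180%.
VaR = −(0.180%) + 1.341 × 0.632% = 0.668%.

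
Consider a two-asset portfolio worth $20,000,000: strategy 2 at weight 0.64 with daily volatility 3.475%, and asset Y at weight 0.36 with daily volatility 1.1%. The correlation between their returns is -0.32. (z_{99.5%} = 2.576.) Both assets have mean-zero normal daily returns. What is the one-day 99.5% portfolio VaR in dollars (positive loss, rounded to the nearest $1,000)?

σ_p² = 0.64²·3.475² + 0.36²·1.1² + 2·-0.32·0.64·0.36·3.475·1.1 = 4.5393 (%²).
σ_p = √4.5393 = 2.131%.
VaR = 2.576 × 2.131% = 5.489%; on $20,000,000 that is $1,097,800.

$1,098,000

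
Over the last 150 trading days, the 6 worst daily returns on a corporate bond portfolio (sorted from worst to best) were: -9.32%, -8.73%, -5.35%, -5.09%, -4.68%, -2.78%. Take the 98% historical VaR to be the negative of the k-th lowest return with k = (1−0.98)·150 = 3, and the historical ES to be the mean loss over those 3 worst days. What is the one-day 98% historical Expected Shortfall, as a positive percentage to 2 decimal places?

7.80%

The 3 worst returns sum to -23.40%.
ES = −(-23.40%) / 3 = 7.8% ≈ 7.80%.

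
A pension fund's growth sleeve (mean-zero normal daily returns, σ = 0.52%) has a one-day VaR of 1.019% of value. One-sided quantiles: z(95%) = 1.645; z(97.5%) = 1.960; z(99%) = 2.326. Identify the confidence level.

97.5%

Implied z = VaR/σ = 1.019 / 0.52 = 1.960.
This matches z(97.5%) = 1.960.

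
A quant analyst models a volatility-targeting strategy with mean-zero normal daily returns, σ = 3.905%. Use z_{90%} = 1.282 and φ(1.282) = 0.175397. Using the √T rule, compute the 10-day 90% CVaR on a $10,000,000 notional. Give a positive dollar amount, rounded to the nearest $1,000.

σ_{10d} = 3.905% × √10 = 12.349%.
ES multiplier = φ(z)/(1−α) = 0.175397/0.1 = 1.754.
ES = 12.349% × 1.754 = 21.660%; on $10,000,000: $2,166,000.

$2,166,000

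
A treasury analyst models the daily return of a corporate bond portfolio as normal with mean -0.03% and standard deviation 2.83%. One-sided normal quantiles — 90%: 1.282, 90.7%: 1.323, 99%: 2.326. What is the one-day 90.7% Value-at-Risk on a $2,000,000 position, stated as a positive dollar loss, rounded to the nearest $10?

$75,480

VaR = −μ + z·σ = −(-0.03%) + 1.323 × 2.83% = 3.774%.
On $2,000,000: 0.03774 × $2,000,000 = $75,480.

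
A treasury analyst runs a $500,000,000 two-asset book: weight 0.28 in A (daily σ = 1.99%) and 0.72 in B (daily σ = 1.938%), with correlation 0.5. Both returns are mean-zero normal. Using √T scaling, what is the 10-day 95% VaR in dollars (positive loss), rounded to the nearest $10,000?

$45,310,000

σ_p = √(0.28²·1.99² + 0.72²·1.938² + 2·0.5·0.28·0.72·1.99·1.938) = 1.742%.
σ_{10d} = 1.742% × √10 = 5.509%.
z(95%) = 1.645.
VaR = 1.645 × 5.509% = 9.062%; on $500,000,000 that is $45,310,000.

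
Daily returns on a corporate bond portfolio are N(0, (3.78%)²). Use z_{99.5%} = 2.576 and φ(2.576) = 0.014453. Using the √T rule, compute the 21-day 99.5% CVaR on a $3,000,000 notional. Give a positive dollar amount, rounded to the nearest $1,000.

$1,502,000

σ_{21d} = 3.78% × √21 = 17.322%.
ES multiplier = φ(z)/(1−α) = 0.014453/0.005 = 2.891.
ES = 17.322% × 2.891 = 50.078%; on $3,000,000: $1,502,340.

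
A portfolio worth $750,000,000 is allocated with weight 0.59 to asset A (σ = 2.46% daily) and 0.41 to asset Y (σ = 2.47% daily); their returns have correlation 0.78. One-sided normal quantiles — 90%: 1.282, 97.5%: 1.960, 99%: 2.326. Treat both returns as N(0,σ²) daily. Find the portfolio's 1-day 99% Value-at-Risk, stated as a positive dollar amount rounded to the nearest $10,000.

σ_p² = 0.59²·2.46² + 0.41²·2.47² + 2·0.78·0.59·0.41·2.46·2.47 = 5.4251 (%²).
σ_p = √5.4251 = 2.329%.
VaR = 2.326 × 2.329% = 5.417%; on $750,000,000 that is $40,627,500.

$40,630,000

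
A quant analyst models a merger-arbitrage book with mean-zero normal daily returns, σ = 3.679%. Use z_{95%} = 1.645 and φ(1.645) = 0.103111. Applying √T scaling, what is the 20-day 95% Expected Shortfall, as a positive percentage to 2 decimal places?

33.93%

σ_{20d} = 3.679% × √20 = 16.453%.
ES multiplier = φ(z)/(1−α) = 0.103111/0.05 = 2.062.
ES = 16.453% × 2.062 = 33.926%.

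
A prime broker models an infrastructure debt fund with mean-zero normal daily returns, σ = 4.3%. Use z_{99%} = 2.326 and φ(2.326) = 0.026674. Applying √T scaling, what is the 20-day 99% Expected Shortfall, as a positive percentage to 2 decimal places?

σ_{20d} = 4.3% × √20 = 19.230%.
ES multiplier = φ(z)/(1−α) = 0.026674/0.01 = 2.667.
ES = 19.230% × 2.667 = 51.286%.

51.29%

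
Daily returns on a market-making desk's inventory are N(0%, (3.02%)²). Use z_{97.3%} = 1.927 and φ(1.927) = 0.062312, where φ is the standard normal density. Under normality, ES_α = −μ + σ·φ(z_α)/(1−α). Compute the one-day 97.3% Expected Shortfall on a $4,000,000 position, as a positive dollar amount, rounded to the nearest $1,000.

Tail multiplier: φ(z)/(1−α) = 0.062312 / 0.027 = 2.308.
ES = 3.02% × 2.308 = 6.970%.
On $4,000,000: 0.06970 × $4,000,000 = $278,800.

$279,000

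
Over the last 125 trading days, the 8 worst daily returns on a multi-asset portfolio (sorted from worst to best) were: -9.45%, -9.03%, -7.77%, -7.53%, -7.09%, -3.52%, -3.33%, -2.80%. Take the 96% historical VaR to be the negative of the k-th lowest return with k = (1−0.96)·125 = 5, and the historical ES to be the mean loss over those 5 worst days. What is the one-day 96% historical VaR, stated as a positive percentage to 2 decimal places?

k = 5; the 5th lowest return is -7.09%, so VaR = 7.09%.

7.09%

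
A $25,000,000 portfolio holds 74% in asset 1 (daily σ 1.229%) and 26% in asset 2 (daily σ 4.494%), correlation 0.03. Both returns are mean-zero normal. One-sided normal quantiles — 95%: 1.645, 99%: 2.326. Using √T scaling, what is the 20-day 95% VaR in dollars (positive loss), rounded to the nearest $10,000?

σ_p = √(0.74²·1.229² + 0.26²·4.494² + 2·0.03·0.74·0.26·1.229·4.494) = 1.502%.
σ_{20d} = 1.502% × √20 = 6.717%.
VaR = 1.645 × 6.717% = 11.049%; on $25,000,000 that is $2,762,250.

$2,760,000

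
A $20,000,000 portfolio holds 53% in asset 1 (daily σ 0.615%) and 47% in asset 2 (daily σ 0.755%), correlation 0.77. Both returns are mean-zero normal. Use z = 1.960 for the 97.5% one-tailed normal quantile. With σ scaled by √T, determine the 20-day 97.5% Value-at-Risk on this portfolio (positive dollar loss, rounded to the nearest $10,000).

$1,120,000

σ_p = √(0.53²·0.615² + 0.47²·0.755² + 2·0.77·0.53·0.47·0.615·0.755) = 0.641%.
σ_{20d} = 0.641% × √20 = 2.867%.
VaR = 1.960 × 2.867% = 5.619%; on $20,000,000 that is $1,123,800.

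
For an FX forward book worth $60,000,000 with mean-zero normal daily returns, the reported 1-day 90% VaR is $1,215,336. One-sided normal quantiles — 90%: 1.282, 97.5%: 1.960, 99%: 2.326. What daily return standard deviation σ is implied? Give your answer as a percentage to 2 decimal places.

VaR as a fraction: $1,215,336 / $60,000,000 = 2.026%.
σ = VaR / z = 2.026% / 1.282 = 1.580%.

1.58%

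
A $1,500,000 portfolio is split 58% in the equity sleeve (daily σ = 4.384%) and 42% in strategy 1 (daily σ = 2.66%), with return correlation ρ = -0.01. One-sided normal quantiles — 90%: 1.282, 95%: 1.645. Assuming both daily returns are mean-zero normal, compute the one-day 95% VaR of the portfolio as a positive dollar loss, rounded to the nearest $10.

$68,280

σ_p² = 0.58²·4.384² + 0.42²·2.66² + 2·-0.01·0.58·0.42·4.384·2.66 = 7.6567 (%²).
σ_p = √7.6567 = 2.767%.
VaR = 1.645 × 2.767% = 4.552%; on $1,500,000 that is $68,280.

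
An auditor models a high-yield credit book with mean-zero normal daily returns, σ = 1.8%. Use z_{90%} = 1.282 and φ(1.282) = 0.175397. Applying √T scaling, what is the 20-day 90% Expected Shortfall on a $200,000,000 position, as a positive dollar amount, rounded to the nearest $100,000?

σ_{20d} = 1.8% × √20 = 8.050%.
ES multiplier = φ(z)/(1−α) = 0.175397/0.1 = 1.754.
ES = 8.050% × 1.754 = 14.120%; on $200,000,000: $28,240,000.

$28,200,000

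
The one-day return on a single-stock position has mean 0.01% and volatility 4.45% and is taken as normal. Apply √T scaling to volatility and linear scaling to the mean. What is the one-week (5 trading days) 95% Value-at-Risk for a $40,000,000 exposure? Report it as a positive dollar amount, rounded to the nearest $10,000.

At 95%, z = 1.645.
σ_{5d} = 4.45% × √5 = 9.951%; μ_{5d} = 5 × 0.01% = 0.050%.
VaR = −(0.050%) + 1.645 × 9.951% = 16.319%.
On $40,000,000: 0.16319 × $40,000,000 = $6,527,600.

$6,530,000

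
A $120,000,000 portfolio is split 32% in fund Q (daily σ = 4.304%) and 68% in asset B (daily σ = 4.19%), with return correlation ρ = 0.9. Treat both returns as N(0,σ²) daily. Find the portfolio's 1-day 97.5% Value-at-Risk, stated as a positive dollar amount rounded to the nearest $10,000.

σ_p² = 0.32²·4.304² + 0.68²·4.19² + 2·0.9·0.32·0.68·4.304·4.19 = 17.0783 (%²).
σ_p = √17.0783 = 4.133%.
At 97.5%, z = 1.960.
VaR = 1.960 × 4.133% = 8.101%; on $120,000,000 that is $9,721,200.

$9,720,000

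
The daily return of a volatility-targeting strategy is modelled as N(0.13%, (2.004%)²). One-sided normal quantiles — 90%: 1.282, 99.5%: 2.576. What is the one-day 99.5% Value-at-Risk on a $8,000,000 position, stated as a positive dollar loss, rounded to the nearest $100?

$402,600

VaR = −μ + z·σ = −(0.13%) + 2.576 × 2.004% = 5.032%.
On $8,000,000: 0.05032 × $8,000,000 = $402,560.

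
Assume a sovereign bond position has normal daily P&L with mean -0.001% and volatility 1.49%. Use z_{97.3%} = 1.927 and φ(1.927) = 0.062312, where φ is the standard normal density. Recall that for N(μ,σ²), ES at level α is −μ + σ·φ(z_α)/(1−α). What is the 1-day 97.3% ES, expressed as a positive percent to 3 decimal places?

3.440%

Tail multiplier: φ(z)/(1−α) = 0.062312 / 0.027 = 2.308.
ES = −(-0.001%) + 1.49% × 2.308 = 3.440%.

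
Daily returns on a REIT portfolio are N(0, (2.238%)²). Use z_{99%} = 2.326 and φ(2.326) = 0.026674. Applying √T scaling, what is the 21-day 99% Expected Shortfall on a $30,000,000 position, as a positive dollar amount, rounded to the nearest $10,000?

$8,210,000

σ_{21d} = 2.238% × √21 = 10.256%.
ES multiplier = φ(z)/(1−α) = 0.026674/0.01 = 2.667.
ES = 10.256% × 2.667 = 27.353%; on $30,000,000: $8,205,900.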